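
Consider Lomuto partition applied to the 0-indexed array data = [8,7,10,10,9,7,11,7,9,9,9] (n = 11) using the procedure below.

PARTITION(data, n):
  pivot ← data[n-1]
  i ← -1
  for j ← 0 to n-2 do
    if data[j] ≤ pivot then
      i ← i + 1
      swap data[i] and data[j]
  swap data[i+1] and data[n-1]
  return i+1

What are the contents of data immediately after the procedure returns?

[8,7,9,7,7,9,9,9,10,11,10]

pivot = data[10] = 9; i = -1
j=0: data[0]=8 ≤ 9 → i=0, swap data[0],data[0] (no change) → [8,7,10,10,9,7,11,7,9,9,9]
j=1: data[1]=7 ≤ 9 → i=1, swap data[1],data[1] (no change) → [8,7,10,10,9,7,11,7,9,9,9]
j=2: data[2]=10 > 9 → no swap
j=3: data[3]=10 > 9 → no swap
j=4: data[4]=9 ≤ 9 → i=2, swap data[2],data[4] → [8,7,9,10,10,7,11,7,9,9,9]
j=5: data[5]=7 ≤ 9 → i=3, swap data[3],data[5] → [8,7,9,7,10,10,11,7,9,9,9]
j=6: data[6]=11 > 9 → no swap
j=7: data[7]=7 ≤ 9 → i=4, swap data[4],data[7] → [8,7,9,7,7,10,11,10,9,9,9]
j=8: data[8]=9 ≤ 9 → i=5, swap data[5],data[8] → [8,7,9,7,7,9,11,10,10,9,9]
j=9: data[9]=9 ≤ 9 → i=6, swap data[6],data[9] → [8,7,9,7,7,9,9,10,10,11,9]
final swap data[7],data[10] → [8,7,9,7,7,9,9,9,10,11,10]; return 7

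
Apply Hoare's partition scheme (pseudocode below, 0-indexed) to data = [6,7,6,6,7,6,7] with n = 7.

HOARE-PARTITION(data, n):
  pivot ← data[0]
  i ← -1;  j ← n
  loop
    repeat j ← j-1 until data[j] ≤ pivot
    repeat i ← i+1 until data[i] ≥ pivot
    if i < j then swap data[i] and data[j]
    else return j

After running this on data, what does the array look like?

pivot=6
j stops at 5 (6), i stops at 0 (6); swap ⇒ [6,7,6,6,7,6,7]
j stops at 3 (6), i stops at 1 (7); swap ⇒ [6,6,6,7,7,6,7]
j stops at 2, i stops at 2; i≥j ⇒ return 2. data=[6,6,6,7,7,6,7]

[6,6,6,7,7,6,7]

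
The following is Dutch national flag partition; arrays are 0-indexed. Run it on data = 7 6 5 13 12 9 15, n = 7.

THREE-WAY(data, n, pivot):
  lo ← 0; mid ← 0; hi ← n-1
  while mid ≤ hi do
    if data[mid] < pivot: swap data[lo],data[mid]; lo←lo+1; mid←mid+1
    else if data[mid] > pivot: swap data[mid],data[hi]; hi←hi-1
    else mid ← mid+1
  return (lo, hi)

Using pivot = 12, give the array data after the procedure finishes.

pivot = 12; lo=0, mid=0, hi=6
data[mid]=7<12: swap data[0],data[0]; lo=1,mid=1 → 7 6 5 13 12 9 15
data[mid]=6<12: swap data[1],data[1]; lo=2,mid=2 → 7 6 5 13 12 9 15
data[mid]=5<12: swap data[2],data[2]; lo=3,mid=3 → 7 6 5 13 12 9 15
data[mid]=13>12: swap data[3],data[6]; hi=5 → 7 6 5 15 12 9 13
data[mid]=15>12: swap data[3],data[5]; hi=4 → 7 6 5 9 12 15 13
data[mid]=9<12: swap data[3],data[3]; lo=4,mid=4 → 7 6 5 9 12 15 13
data[mid]=12=12: mid=5
end: lo=4, hi=4; data = 7 6 5 9 12 15 13

7 6 5 9 12 15 13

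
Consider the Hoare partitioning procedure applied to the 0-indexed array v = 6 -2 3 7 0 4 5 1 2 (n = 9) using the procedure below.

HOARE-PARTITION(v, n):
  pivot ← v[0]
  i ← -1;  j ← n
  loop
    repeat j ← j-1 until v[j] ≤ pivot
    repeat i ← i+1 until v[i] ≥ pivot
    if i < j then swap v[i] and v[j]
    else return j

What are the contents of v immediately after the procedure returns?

2 -2 3 1 0 4 5 7 6

pivot = v[0] = 6; i = -1, j = 9
j→8 (v[8]=2≤6), i→0 (v[0]=6≥6); i<j, swap → 2 -2 3 7 0 4 5 1 6
j→7 (v[7]=1≤6), i→3 (v[3]=7≥6); i<j, swap → 2 -2 3 1 0 4 5 7 6
j→6, i→7; i≥j, return j=6. v = 2 -2 3 1 0 4 5 7 6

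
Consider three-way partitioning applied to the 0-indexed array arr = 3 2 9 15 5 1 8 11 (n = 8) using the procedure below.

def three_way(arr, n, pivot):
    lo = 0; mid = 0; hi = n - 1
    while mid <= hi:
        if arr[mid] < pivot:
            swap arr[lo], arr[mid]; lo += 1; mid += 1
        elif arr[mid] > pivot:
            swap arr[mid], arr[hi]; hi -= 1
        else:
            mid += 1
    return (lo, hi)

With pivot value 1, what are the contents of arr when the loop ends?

lo=0 mid=0 hi=7
3>1: swap(0,7), hi=6 ⇒ 11 2 9 15 5 1 8 3
11>1: swap(0,6), hi=5 ⇒ 8 2 9 15 5 1 11 3
8>1: swap(0,5), hi=4 ⇒ 1 2 9 15 5 8 11 3
1=1: mid=1
2>1: swap(1,4), hi=3 ⇒ 1 5 9 15 2 8 11 3
5>1: swap(1,3), hi=2 ⇒ 1 15 9 5 2 8 11 3
15>1: swap(1,2), hi=1 ⇒ 1 9 15 5 2 8 11 3
9>1: swap(1,1), hi=0 ⇒ 1 9 15 5 2 8 11 3
done. lo=0 hi=0; arr=1 9 15 5 2 8 11 3

1 9 15 5 2 8 11 3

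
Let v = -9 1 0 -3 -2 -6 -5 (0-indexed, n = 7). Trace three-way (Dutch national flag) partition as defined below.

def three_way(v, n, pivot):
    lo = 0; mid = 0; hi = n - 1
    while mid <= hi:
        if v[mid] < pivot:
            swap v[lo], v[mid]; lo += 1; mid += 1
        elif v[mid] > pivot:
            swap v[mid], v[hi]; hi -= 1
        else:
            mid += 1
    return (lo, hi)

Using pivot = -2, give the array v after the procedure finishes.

-9 -5 -6 -3 -2 0 1

pivot = -2; lo=0, mid=0, hi=6
v[mid]=-9<-2: swap v[0],v[0]; lo=1,mid=1 → -9 1 0 -3 -2 -6 -5
v[mid]=1>-2: swap v[1],v[6]; hi=5 → -9 -5 0 -3 -2 -6 1
v[mid]=-5<-2: swap v[1],v[1]; lo=2,mid=2 → -9 -5 0 -3 -2 -6 1
v[mid]=0>-2: swap v[2],v[5]; hi=4 → -9 -5 -6 -3 -2 0 1
v[mid]=-6<-2: swap v[2],v[2]; lo=3,mid=3 → -9 -5 -6 -3 -2 0 1
v[mid]=-3<-2: swap v[3],v[3]; lo=4,mid=4 → -9 -5 -6 -3 -2 0 1
v[mid]=-2=-2: mid=5
end: lo=4, hi=4; v = -9 -5 -6 -3 -2 0 1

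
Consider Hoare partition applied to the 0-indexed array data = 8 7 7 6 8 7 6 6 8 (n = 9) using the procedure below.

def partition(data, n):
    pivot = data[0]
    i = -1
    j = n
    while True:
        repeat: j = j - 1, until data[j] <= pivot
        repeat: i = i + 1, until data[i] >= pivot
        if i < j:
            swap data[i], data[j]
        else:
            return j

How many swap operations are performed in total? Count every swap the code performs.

pivot = data[0] = 8; i = -1, j = 9
j→8 (data[8]=8≤8), i→0 (data[0]=8≥8); i<j, swap → 8 7 7 6 8 7 6 6 8
j→7 (data[7]=6≤8), i→4 (data[4]=8≥8); i<j, swap → 8 7 7 6 6 7 6 8 8
j→6, i→7; i≥j, return j=6. data = 8 7 7 6 6 7 6 8 8

2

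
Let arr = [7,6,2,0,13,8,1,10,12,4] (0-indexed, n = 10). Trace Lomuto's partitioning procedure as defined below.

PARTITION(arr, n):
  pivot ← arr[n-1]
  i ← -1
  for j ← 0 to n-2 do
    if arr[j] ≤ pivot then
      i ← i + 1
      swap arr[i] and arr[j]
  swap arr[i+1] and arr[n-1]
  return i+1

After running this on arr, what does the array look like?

pivot = arr[9] = 4; i = -1
j=0: arr[0]=7 > 4 → no swap
j=1: arr[1]=6 > 4 → no swap
j=2: arr[2]=2 ≤ 4 → i=0, swap arr[0],arr[2] → [2,6,7,0,13,8,1,10,12,4]
j=3: arr[3]=0 ≤ 4 → i=1, swap arr[1],arr[3] → [2,0,7,6,13,8,1,10,12,4]
j=4: arr[4]=13 > 4 → no swap
j=5: arr[5]=8 > 4 → no swap
j=6: arr[6]=1 ≤ 4 → i=2, swap arr[2],arr[6] → [2,0,1,6,13,8,7,10,12,4]
j=7: arr[7]=10 > 4 → no swap
j=8: arr[8]=12 > 4 → no swap
final swap arr[3],arr[9] → [2,0,1,4,13,8,7,10,12,6]; return 3

[2,0,1,4,13,8,7,10,12,6]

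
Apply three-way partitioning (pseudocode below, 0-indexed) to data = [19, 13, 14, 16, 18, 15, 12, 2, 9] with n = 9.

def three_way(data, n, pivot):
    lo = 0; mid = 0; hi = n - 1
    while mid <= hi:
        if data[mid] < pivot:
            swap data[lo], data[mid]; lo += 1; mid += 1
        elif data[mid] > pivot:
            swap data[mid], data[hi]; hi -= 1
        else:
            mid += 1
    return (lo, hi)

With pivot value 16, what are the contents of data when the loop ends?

pivot = 16; lo=0, mid=0, hi=8
data[mid]=19>16: swap data[0],data[8]; hi=7 → [9, 13, 14, 16, 18, 15, 12, 2, 19]
data[mid]=9<16: swap data[0],data[0]; lo=1,mid=1 → [9, 13, 14, 16, 18, 15, 12, 2, 19]
data[mid]=13<16: swap data[1],data[1]; lo=2,mid=2 → [9, 13, 14, 16, 18, 15, 12, 2, 19]
data[mid]=14<16: swap data[2],data[2]; lo=3,mid=3 → [9, 13, 14, 16, 18, 15, 12, 2, 19]
data[mid]=16=16: mid=4
data[mid]=18>16: swap data[4],data[7]; hi=6 → [9, 13, 14, 16, 2, 15, 12, 18, 19]
data[mid]=2<16: swap data[3],data[4]; lo=4,mid=5 → [9, 13, 14, 2, 16, 15, 12, 18, 19]
data[mid]=15<16: swap data[4],data[5]; lo=5,mid=6 → [9, 13, 14, 2, 15, 16, 12, 18, 19]
data[mid]=12<16: swap data[5],data[6]; lo=6,mid=7 → [9, 13, 14, 2, 15, 12, 16, 18, 19]
end: lo=6, hi=6; data = [9, 13, 14, 2, 15, 12, 16, 18, 19]

[9, 13, 14, 2, 15, 12, 16, 18, 19]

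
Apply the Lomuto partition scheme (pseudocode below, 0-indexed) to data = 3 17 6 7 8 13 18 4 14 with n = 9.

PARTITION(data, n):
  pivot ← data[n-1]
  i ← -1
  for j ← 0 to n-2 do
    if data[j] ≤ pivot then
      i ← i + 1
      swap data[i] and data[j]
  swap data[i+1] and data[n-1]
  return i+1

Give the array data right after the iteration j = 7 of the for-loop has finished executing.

3 6 7 8 13 4 18 17 14

pivot = data[8] = 14; i = -1
j=0: data[0]=3 ≤ 14 → i=0, swap data[0],data[0] (no change) → 3 17 6 7 8 13 18 4 14
j=1: data[1]=17 > 14 → no swap
j=2: data[2]=6 ≤ 14 → i=1, swap data[1],data[2] → 3 6 17 7 8 13 18 4 14
j=3: data[3]=7 ≤ 14 → i=2, swap data[2],data[3] → 3 6 7 17 8 13 18 4 14
j=4: data[4]=8 ≤ 14 → i=3, swap data[3],data[4] → 3 6 7 8 17 13 18 4 14
j=5: data[5]=13 ≤ 14 → i=4, swap data[4],data[5] → 3 6 7 8 13 17 18 4 14
j=6: data[6]=18 > 14 → no swap
j=7: data[7]=4 ≤ 14 → i=5, swap data[5],data[7] → 3 6 7 8 13 4 18 17 14
(after j=7) data = 3 6 7 8 13 4 18 17 14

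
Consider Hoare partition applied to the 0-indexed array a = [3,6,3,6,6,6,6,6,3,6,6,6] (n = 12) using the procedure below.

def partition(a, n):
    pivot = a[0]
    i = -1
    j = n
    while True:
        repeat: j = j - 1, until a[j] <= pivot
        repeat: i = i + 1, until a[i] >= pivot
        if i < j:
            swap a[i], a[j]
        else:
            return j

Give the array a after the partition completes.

pivot=3
j stops at 8 (3), i stops at 0 (3); swap ⇒ [3,6,3,6,6,6,6,6,3,6,6,6]
j stops at 2 (3), i stops at 1 (6); swap ⇒ [3,3,6,6,6,6,6,6,3,6,6,6]
j stops at 1, i stops at 2; i≥j ⇒ return 1. a=[3,3,6,6,6,6,6,6,3,6,6,6]

[3,3,6,6,6,6,6,6,3,6,6,6]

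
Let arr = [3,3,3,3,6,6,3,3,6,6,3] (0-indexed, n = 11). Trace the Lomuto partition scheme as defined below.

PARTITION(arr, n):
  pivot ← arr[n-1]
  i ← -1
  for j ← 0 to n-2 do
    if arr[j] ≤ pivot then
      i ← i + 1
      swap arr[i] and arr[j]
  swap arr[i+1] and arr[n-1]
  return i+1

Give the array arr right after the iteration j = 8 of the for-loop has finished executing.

[3,3,3,3,3,3,6,6,6,6,3]

pivot = arr[10] = 3; i = -1
j=0: arr[0]=3 ≤ 3 → i=0, swap arr[0],arr[0] (no change) → [3,3,3,3,6,6,3,3,6,6,3]
j=1: arr[1]=3 ≤ 3 → i=1, swap arr[1],arr[1] (no change) → [3,3,3,3,6,6,3,3,6,6,3]
j=2: arr[2]=3 ≤ 3 → i=2, swap arr[2],arr[2] (no change) → [3,3,3,3,6,6,3,3,6,6,3]
j=3: arr[3]=3 ≤ 3 → i=3, swap arr[3],arr[3] (no change) → [3,3,3,3,6,6,3,3,6,6,3]
j=4: arr[4]=6 > 3 → no swap
j=5: arr[5]=6 > 3 → no swap
j=6: arr[6]=3 ≤ 3 → i=4, swap arr[4],arr[6] → [3,3,3,3,3,6,6,3,6,6,3]
j=7: arr[7]=3 ≤ 3 → i=5, swap arr[5],arr[7] → [3,3,3,3,3,3,6,6,6,6,3]
j=8: arr[8]=6 > 3 → no swap
(after j=8) arr = [3,3,3,3,3,3,6,6,6,6,3]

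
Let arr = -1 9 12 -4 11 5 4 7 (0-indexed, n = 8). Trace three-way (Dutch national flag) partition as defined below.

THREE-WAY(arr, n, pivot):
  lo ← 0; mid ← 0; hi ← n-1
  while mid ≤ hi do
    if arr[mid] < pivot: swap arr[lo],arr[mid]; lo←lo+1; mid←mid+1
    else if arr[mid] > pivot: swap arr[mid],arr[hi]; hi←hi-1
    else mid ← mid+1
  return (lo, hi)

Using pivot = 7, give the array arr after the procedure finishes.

lo=0 mid=0 hi=7
-1<7: swap(0,0), lo=1 mid=1 ⇒ -1 9 12 -4 11 5 4 7
9>7: swap(1,7), hi=6 ⇒ -1 7 12 -4 11 5 4 9
7=7: mid=2
12>7: swap(2,6), hi=5 ⇒ -1 7 4 -4 11 5 12 9
4<7: swap(1,2), lo=2 mid=3 ⇒ -1 4 7 -4 11 5 12 9
-4<7: swap(2,3), lo=3 mid=4 ⇒ -1 4 -4 7 11 5 12 9
11>7: swap(4,5), hi=4 ⇒ -1 4 -4 7 5 11 12 9
5<7: swap(3,4), lo=4 mid=5 ⇒ -1 4 -4 5 7 11 12 9
done. lo=4 hi=4; arr=-1 4 -4 5 7 11 12 9

-1 4 -4 5 7 11 12 9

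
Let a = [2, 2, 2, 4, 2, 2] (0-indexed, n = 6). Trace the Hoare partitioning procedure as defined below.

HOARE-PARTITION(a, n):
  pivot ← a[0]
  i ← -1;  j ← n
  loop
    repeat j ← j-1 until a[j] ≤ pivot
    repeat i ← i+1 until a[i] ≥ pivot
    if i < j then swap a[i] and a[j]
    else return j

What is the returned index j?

2

pivot = a[0] = 2; i = -1, j = 6
j→5 (a[5]=2≤2), i→0 (a[0]=2≥2); i<j, swap → [2, 2, 2, 4, 2, 2]
j→4 (a[4]=2≤2), i→1 (a[1]=2≥2); i<j, swap → [2, 2, 2, 4, 2, 2]
j→2, i→2; i≥j, return j=2. a = [2, 2, 2, 4, 2, 2]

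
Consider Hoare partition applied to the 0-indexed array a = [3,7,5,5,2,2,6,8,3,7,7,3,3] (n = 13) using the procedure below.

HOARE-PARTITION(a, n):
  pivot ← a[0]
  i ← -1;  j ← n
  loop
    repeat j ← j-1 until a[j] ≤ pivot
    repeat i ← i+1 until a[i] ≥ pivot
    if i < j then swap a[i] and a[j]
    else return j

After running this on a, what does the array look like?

pivot=3
j stops at 12 (3), i stops at 0 (3); swap ⇒ [3,7,5,5,2,2,6,8,3,7,7,3,3]
j stops at 11 (3), i stops at 1 (7); swap ⇒ [3,3,5,5,2,2,6,8,3,7,7,7,3]
j stops at 8 (3), i stops at 2 (5); swap ⇒ [3,3,3,5,2,2,6,8,5,7,7,7,3]
j stops at 5 (2), i stops at 3 (5); swap ⇒ [3,3,3,2,2,5,6,8,5,7,7,7,3]
j stops at 4, i stops at 5; i≥j ⇒ return 4. a=[3,3,3,2,2,5,6,8,5,7,7,7,3]

[3,3,3,2,2,5,6,8,5,7,7,7,3]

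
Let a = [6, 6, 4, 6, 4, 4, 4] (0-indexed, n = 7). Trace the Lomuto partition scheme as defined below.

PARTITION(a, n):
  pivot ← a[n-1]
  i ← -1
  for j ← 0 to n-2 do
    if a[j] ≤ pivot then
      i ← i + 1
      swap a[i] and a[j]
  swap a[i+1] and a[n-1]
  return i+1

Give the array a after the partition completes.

pivot=4, i=-1
j=0: 6>4, skip
j=1: 6>4, skip
j=2: 4≤4, i=0, swap(0,2) ⇒ [4, 6, 6, 6, 4, 4, 4]
j=3: 6>4, skip
j=4: 4≤4, i=1, swap(1,4) ⇒ [4, 4, 6, 6, 6, 4, 4]
j=5: 4≤4, i=2, swap(2,5) ⇒ [4, 4, 4, 6, 6, 6, 4]
swap(3,6) ⇒ [4, 4, 4, 4, 6, 6, 6]; return 3

[4, 4, 4, 4, 6, 6, 6]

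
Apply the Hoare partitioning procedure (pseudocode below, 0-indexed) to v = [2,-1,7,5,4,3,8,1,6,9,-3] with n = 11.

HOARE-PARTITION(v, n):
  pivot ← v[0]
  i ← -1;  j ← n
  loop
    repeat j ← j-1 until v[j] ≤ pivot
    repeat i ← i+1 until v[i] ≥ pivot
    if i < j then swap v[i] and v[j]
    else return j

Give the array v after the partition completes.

pivot=2
j stops at 10 (-3), i stops at 0 (2); swap ⇒ [-3,-1,7,5,4,3,8,1,6,9,2]
j stops at 7 (1), i stops at 2 (7); swap ⇒ [-3,-1,1,5,4,3,8,7,6,9,2]
j stops at 2, i stops at 3; i≥j ⇒ return 2. v=[-3,-1,1,5,4,3,8,7,6,9,2]

[-3,-1,1,5,4,3,8,7,6,9,2]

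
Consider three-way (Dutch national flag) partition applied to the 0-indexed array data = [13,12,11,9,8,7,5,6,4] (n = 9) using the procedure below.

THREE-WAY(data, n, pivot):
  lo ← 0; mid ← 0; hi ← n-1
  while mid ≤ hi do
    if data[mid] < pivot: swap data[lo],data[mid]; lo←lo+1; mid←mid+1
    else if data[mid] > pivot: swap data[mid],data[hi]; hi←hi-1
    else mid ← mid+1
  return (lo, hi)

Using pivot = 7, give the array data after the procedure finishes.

[4,6,5,7,8,9,11,12,13]

lo=0 mid=0 hi=8
13>7: swap(0,8), hi=7 ⇒ [4,12,11,9,8,7,5,6,13]
4<7: swap(0,0), lo=1 mid=1 ⇒ [4,12,11,9,8,7,5,6,13]
12>7: swap(1,7), hi=6 ⇒ [4,6,11,9,8,7,5,12,13]
6<7: swap(1,1), lo=2 mid=2 ⇒ [4,6,11,9,8,7,5,12,13]
11>7: swap(2,6), hi=5 ⇒ [4,6,5,9,8,7,11,12,13]
5<7: swap(2,2), lo=3 mid=3 ⇒ [4,6,5,9,8,7,11,12,13]
9>7: swap(3,5), hi=4 ⇒ [4,6,5,7,8,9,11,12,13]
7=7: mid=4
8>7: swap(4,4), hi=3 ⇒ [4,6,5,7,8,9,11,12,13]
done. lo=3 hi=3; data=[4,6,5,7,8,9,11,12,13]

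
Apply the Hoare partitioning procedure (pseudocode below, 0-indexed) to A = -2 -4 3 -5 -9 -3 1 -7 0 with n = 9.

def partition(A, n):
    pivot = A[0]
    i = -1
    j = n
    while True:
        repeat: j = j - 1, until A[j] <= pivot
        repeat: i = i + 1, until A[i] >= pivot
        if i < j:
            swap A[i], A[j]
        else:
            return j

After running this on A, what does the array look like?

pivot = A[0] = -2; i = -1, j = 9
j→7 (A[7]=-7≤-2), i→0 (A[0]=-2≥-2); i<j, swap → -7 -4 3 -5 -9 -3 1 -2 0
j→5 (A[5]=-3≤-2), i→2 (A[2]=3≥-2); i<j, swap → -7 -4 -3 -5 -9 3 1 -2 0
j→4, i→5; i≥j, return j=4. A = -7 -4 -3 -5 -9 3 1 -2 0

-7 -4 -3 -5 -9 3 1 -2 0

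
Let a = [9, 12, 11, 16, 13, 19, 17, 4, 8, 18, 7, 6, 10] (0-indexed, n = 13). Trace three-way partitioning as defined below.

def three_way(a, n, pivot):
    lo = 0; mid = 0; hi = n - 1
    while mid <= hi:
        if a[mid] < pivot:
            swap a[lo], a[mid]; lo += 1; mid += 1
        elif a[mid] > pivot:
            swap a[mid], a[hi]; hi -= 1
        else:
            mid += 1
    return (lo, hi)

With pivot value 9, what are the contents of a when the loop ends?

pivot = 9; lo=0, mid=0, hi=12
a[mid]=9=9: mid=1
a[mid]=12>9: swap a[1],a[12]; hi=11 → [9, 10, 11, 16, 13, 19, 17, 4, 8, 18, 7, 6, 12]
a[mid]=10>9: swap a[1],a[11]; hi=10 → [9, 6, 11, 16, 13, 19, 17, 4, 8, 18, 7, 10, 12]
a[mid]=6<9: swap a[0],a[1]; lo=1,mid=2 → [6, 9, 11, 16, 13, 19, 17, 4, 8, 18, 7, 10, 12]
a[mid]=11>9: swap a[2],a[10]; hi=9 → [6, 9, 7, 16, 13, 19, 17, 4, 8, 18, 11, 10, 12]
a[mid]=7<9: swap a[1],a[2]; lo=2,mid=3 → [6, 7, 9, 16, 13, 19, 17, 4, 8, 18, 11, 10, 12]
a[mid]=16>9: swap a[3],a[9]; hi=8 → [6, 7, 9, 18, 13, 19, 17, 4, 8, 16, 11, 10, 12]
a[mid]=18>9: swap a[3],a[8]; hi=7 → [6, 7, 9, 8, 13, 19, 17, 4, 18, 16, 11, 10, 12]
a[mid]=8<9: swap a[2],a[3]; lo=3,mid=4 → [6, 7, 8, 9, 13, 19, 17, 4, 18, 16, 11, 10, 12]
a[mid]=13>9: swap a[4],a[7]; hi=6 → [6, 7, 8, 9, 4, 19, 17, 13, 18, 16, 11, 10, 12]
a[mid]=4<9: swap a[3],a[4]; lo=4,mid=5 → [6, 7, 8, 4, 9, 19, 17, 13, 18, 16, 11, 10, 12]
a[mid]=19>9: swap a[5],a[6]; hi=5 → [6, 7, 8, 4, 9, 17, 19, 13, 18, 16, 11, 10, 12]
a[mid]=17>9: swap a[5],a[5]; hi=4 → [6, 7, 8, 4, 9, 17, 19, 13, 18, 16, 11, 10, 12]
end: lo=4, hi=4; a = [6, 7, 8, 4, 9, 17, 19, 13, 18, 16, 11, 10, 12]

[6, 7, 8, 4, 9, 17, 19, 13, 18, 16, 11, 10, 12]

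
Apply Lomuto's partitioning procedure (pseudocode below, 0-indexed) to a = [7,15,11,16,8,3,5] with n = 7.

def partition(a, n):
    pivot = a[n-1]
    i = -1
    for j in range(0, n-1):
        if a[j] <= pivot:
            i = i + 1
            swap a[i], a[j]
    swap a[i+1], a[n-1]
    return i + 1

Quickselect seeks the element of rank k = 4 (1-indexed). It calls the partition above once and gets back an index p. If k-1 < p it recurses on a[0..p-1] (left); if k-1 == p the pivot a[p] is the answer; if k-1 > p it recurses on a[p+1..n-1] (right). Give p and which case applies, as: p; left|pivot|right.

1; right

pivot = a[6] = 5; i = -1
j=0: a[0]=7 > 5 → no swap
j=1: a[1]=15 > 5 → no swap
j=2: a[2]=11 > 5 → no swap
j=3: a[3]=16 > 5 → no swap
j=4: a[4]=8 > 5 → no swap
j=5: a[5]=3 ≤ 5 → i=0, swap a[0],a[5] → [3,15,11,16,8,7,5]
final swap a[1],a[6] → [3,5,11,16,8,7,15]; return 1
p = 1; k-1 = 3 > 1 ⇒ right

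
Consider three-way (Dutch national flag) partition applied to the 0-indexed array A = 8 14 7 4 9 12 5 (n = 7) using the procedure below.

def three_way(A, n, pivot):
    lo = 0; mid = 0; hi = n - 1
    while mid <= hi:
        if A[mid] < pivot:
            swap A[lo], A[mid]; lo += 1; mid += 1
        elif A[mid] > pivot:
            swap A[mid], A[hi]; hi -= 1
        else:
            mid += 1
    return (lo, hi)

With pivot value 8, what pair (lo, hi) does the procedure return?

(3, 3)

pivot = 8; lo=0, mid=0, hi=6
A[mid]=8=8: mid=1
A[mid]=14>8: swap A[1],A[6]; hi=5 → 8 5 7 4 9 12 14
A[mid]=5<8: swap A[0],A[1]; lo=1,mid=2 → 5 8 7 4 9 12 14
A[mid]=7<8: swap A[1],A[2]; lo=2,mid=3 → 5 7 8 4 9 12 14
A[mid]=4<8: swap A[2],A[3]; lo=3,mid=4 → 5 7 4 8 9 12 14
A[mid]=9>8: swap A[4],A[5]; hi=4 → 5 7 4 8 12 9 14
A[mid]=12>8: swap A[4],A[4]; hi=3 → 5 7 4 8 12 9 14
end: lo=3, hi=3; A = 5 7 4 8 12 9 14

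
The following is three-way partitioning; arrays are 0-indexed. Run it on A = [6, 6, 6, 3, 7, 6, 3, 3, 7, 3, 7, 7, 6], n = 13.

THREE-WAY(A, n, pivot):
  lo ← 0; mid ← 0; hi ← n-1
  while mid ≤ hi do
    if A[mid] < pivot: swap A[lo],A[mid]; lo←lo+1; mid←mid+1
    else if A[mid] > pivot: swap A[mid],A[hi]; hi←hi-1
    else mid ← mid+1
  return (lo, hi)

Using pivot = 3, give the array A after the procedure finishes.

pivot = 3; lo=0, mid=0, hi=12
A[mid]=6>3: swap A[0],A[12]; hi=11 → [6, 6, 6, 3, 7, 6, 3, 3, 7, 3, 7, 7, 6]
A[mid]=6>3: swap A[0],A[11]; hi=10 → [7, 6, 6, 3, 7, 6, 3, 3, 7, 3, 7, 6, 6]
A[mid]=7>3: swap A[0],A[10]; hi=9 → [7, 6, 6, 3, 7, 6, 3, 3, 7, 3, 7, 6, 6]
A[mid]=7>3: swap A[0],A[9]; hi=8 → [3, 6, 6, 3, 7, 6, 3, 3, 7, 7, 7, 6, 6]
A[mid]=3=3: mid=1
A[mid]=6>3: swap A[1],A[8]; hi=7 → [3, 7, 6, 3, 7, 6, 3, 3, 6, 7, 7, 6, 6]
A[mid]=7>3: swap A[1],A[7]; hi=6 → [3, 3, 6, 3, 7, 6, 3, 7, 6, 7, 7, 6, 6]
A[mid]=3=3: mid=2
A[mid]=6>3: swap A[2],A[6]; hi=5 → [3, 3, 3, 3, 7, 6, 6, 7, 6, 7, 7, 6, 6]
A[mid]=3=3: mid=3
A[mid]=3=3: mid=4
A[mid]=7>3: swap A[4],A[5]; hi=4 → [3, 3, 3, 3, 6, 7, 6, 7, 6, 7, 7, 6, 6]
A[mid]=6>3: swap A[4],A[4]; hi=3 → [3, 3, 3, 3, 6, 7, 6, 7, 6, 7, 7, 6, 6]
end: lo=0, hi=3; A = [3, 3, 3, 3, 6, 7, 6, 7, 6, 7, 7, 6, 6]

[3, 3, 3, 3, 6, 7, 6, 7, 6, 7, 7, 6, 6]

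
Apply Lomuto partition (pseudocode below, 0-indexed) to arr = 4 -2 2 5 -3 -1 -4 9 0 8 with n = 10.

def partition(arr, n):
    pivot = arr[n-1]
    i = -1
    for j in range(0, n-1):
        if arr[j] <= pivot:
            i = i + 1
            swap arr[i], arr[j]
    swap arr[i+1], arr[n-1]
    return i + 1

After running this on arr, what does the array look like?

pivot=8, i=-1
j=0: 4≤8, i=0, swap(0,0) ⇒ 4 -2 2 5 -3 -1 -4 9 0 8
j=1: -2≤8, i=1, swap(1,1) ⇒ 4 -2 2 5 -3 -1 -4 9 0 8
j=2: 2≤8, i=2, swap(2,2) ⇒ 4 -2 2 5 -3 -1 -4 9 0 8
j=3: 5≤8, i=3, swap(3,3) ⇒ 4 -2 2 5 -3 -1 -4 9 0 8
j=4: -3≤8, i=4, swap(4,4) ⇒ 4 -2 2 5 -3 -1 -4 9 0 8
j=5: -1≤8, i=5, swap(5,5) ⇒ 4 -2 2 5 -3 -1 -4 9 0 8
j=6: -4≤8, i=6, swap(6,6) ⇒ 4 -2 2 5 -3 -1 -4 9 0 8
j=7: 9>8, skip
j=8: 0≤8, i=7, swap(7,8) ⇒ 4 -2 2 5 -3 -1 -4 0 9 8
swap(8,9) ⇒ 4 -2 2 5 -3 -1 -4 0 8 9; return 8

4 -2 2 5 -3 -1 -4 0 8 9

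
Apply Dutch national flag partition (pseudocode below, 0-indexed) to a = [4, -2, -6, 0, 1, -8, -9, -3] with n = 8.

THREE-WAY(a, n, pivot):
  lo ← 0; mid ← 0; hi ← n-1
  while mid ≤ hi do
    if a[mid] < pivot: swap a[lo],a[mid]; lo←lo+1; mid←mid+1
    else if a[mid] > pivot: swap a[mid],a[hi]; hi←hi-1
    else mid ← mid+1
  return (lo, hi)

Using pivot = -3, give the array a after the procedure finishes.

[-9, -6, -8, -3, 1, 0, -2, 4]

lo=0 mid=0 hi=7
4>-3: swap(0,7), hi=6 ⇒ [-3, -2, -6, 0, 1, -8, -9, 4]
-3=-3: mid=1
-2>-3: swap(1,6), hi=5 ⇒ [-3, -9, -6, 0, 1, -8, -2, 4]
-9<-3: swap(0,1), lo=1 mid=2 ⇒ [-9, -3, -6, 0, 1, -8, -2, 4]
-6<-3: swap(1,2), lo=2 mid=3 ⇒ [-9, -6, -3, 0, 1, -8, -2, 4]
0>-3: swap(3,5), hi=4 ⇒ [-9, -6, -3, -8, 1, 0, -2, 4]
-8<-3: swap(2,3), lo=3 mid=4 ⇒ [-9, -6, -8, -3, 1, 0, -2, 4]
1>-3: swap(4,4), hi=3 ⇒ [-9, -6, -8, -3, 1, 0, -2, 4]
done. lo=3 hi=3; a=[-9, -6, -8, -3, 1, 0, -2, 4]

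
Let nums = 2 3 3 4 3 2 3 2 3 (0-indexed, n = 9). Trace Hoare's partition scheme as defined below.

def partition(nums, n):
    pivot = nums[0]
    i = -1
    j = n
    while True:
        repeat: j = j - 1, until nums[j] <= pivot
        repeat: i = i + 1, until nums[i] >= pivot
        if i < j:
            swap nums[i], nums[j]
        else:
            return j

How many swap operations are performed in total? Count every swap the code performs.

2

pivot = nums[0] = 2; i = -1, j = 9
j→7 (nums[7]=2≤2), i→0 (nums[0]=2≥2); i<j, swap → 2 3 3 4 3 2 3 2 3
j→5 (nums[5]=2≤2), i→1 (nums[1]=3≥2); i<j, swap → 2 2 3 4 3 3 3 2 3
j→1, i→2; i≥j, return j=1. nums = 2 2 3 4 3 3 3 2 3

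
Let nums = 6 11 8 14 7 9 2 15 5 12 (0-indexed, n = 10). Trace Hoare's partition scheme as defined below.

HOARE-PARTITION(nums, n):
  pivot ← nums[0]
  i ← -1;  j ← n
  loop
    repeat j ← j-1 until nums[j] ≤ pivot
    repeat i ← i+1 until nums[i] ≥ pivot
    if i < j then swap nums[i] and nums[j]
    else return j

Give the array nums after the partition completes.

5 2 8 14 7 9 11 15 6 12

pivot=6
j stops at 8 (5), i stops at 0 (6); swap ⇒ 5 11 8 14 7 9 2 15 6 12
j stops at 6 (2), i stops at 1 (11); swap ⇒ 5 2 8 14 7 9 11 15 6 12
j stops at 1, i stops at 2; i≥j ⇒ return 1. nums=5 2 8 14 7 9 11 15 6 12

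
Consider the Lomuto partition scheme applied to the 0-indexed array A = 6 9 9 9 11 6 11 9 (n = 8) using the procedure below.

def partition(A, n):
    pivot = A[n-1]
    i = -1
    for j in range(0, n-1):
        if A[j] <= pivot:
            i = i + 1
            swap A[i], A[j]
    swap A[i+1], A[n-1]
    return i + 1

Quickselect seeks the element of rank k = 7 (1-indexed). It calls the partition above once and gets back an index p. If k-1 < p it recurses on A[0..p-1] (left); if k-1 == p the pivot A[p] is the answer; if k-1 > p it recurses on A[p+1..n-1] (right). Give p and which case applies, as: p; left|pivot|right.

pivot = A[7] = 9; i = -1
j=0: A[0]=6 ≤ 9 → i=0, swap A[0],A[0] (no change) → 6 9 9 9 11 6 11 9
j=1: A[1]=9 ≤ 9 → i=1, swap A[1],A[1] (no change) → 6 9 9 9 11 6 11 9
j=2: A[2]=9 ≤ 9 → i=2, swap A[2],A[2] (no change) → 6 9 9 9 11 6 11 9
j=3: A[3]=9 ≤ 9 → i=3, swap A[3],A[3] (no change) → 6 9 9 9 11 6 11 9
j=4: A[4]=11 > 9 → no swap
j=5: A[5]=6 ≤ 9 → i=4, swap A[4],A[5] → 6 9 9 9 6 11 11 9
j=6: A[6]=11 > 9 → no swap
final swap A[5],A[7] → 6 9 9 9 6 9 11 11; return 5
p = 5; k-1 = 6 > 5 ⇒ right

5; right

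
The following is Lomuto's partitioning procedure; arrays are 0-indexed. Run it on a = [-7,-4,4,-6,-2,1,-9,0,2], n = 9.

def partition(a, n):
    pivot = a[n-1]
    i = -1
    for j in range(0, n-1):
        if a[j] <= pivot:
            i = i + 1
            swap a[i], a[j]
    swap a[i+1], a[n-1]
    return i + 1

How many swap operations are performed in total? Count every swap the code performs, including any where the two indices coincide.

8

pivot = a[8] = 2; i = -1
j=0: a[0]=-7 ≤ 2 → i=0, swap a[0],a[0] (no change) → [-7,-4,4,-6,-2,1,-9,0,2]
j=1: a[1]=-4 ≤ 2 → i=1, swap a[1],a[1] (no change) → [-7,-4,4,-6,-2,1,-9,0,2]
j=2: a[2]=4 > 2 → no swap
j=3: a[3]=-6 ≤ 2 → i=2, swap a[2],a[3] → [-7,-4,-6,4,-2,1,-9,0,2]
j=4: a[4]=-2 ≤ 2 → i=3, swap a[3],a[4] → [-7,-4,-6,-2,4,1,-9,0,2]
j=5: a[5]=1 ≤ 2 → i=4, swap a[4],a[5] → [-7,-4,-6,-2,1,4,-9,0,2]
j=6: a[6]=-9 ≤ 2 → i=5, swap a[5],a[6] → [-7,-4,-6,-2,1,-9,4,0,2]
j=7: a[7]=0 ≤ 2 → i=6, swap a[6],a[7] → [-7,-4,-6,-2,1,-9,0,4,2]
final swap a[7],a[8] → [-7,-4,-6,-2,1,-9,0,2,4]; return 7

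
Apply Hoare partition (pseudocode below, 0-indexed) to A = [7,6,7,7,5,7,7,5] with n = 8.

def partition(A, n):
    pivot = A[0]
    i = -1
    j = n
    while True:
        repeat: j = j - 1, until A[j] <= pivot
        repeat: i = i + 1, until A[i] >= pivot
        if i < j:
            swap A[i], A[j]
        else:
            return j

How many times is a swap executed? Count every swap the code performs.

3

pivot=7
j stops at 7 (5), i stops at 0 (7); swap ⇒ [5,6,7,7,5,7,7,7]
j stops at 6 (7), i stops at 2 (7); swap ⇒ [5,6,7,7,5,7,7,7]
j stops at 5 (7), i stops at 3 (7); swap ⇒ [5,6,7,7,5,7,7,7]
j stops at 4, i stops at 5; i≥j ⇒ return 4. A=[5,6,7,7,5,7,7,7]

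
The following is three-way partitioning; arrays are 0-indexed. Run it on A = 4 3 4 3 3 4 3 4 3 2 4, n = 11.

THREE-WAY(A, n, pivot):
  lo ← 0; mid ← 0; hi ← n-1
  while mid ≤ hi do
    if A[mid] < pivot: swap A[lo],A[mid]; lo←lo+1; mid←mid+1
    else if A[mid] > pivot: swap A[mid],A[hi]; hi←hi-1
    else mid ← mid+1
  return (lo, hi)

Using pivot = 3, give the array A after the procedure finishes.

lo=0 mid=0 hi=10
4>3: swap(0,10), hi=9 ⇒ 4 3 4 3 3 4 3 4 3 2 4
4>3: swap(0,9), hi=8 ⇒ 2 3 4 3 3 4 3 4 3 4 4
2<3: swap(0,0), lo=1 mid=1 ⇒ 2 3 4 3 3 4 3 4 3 4 4
3=3: mid=2
4>3: swap(2,8), hi=7 ⇒ 2 3 3 3 3 4 3 4 4 4 4
3=3: mid=3
3=3: mid=4
3=3: mid=5
4>3: swap(5,7), hi=6 ⇒ 2 3 3 3 3 4 3 4 4 4 4
4>3: swap(5,6), hi=5 ⇒ 2 3 3 3 3 3 4 4 4 4 4
3=3: mid=6
done. lo=1 hi=5; A=2 3 3 3 3 3 4 4 4 4 4

2 3 3 3 3 3 4 4 4 4 4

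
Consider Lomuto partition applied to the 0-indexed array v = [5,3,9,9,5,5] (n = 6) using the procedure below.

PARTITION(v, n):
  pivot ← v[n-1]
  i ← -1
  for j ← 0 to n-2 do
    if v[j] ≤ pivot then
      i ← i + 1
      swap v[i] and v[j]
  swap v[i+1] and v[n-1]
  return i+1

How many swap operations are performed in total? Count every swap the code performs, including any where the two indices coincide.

4

pivot=5, i=-1
j=0: 5≤5, i=0, swap(0,0) ⇒ [5,3,9,9,5,5]
j=1: 3≤5, i=1, swap(1,1) ⇒ [5,3,9,9,5,5]
j=2: 9>5, skip
j=3: 9>5, skip
j=4: 5≤5, i=2, swap(2,4) ⇒ [5,3,5,9,9,5]
swap(3,5) ⇒ [5,3,5,5,9,9]; return 3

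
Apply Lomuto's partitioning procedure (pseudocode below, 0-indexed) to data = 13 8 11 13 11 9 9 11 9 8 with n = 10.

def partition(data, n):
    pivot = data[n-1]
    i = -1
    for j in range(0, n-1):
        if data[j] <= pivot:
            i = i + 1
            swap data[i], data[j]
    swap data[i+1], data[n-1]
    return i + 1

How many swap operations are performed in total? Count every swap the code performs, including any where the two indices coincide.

2

pivot = data[9] = 8; i = -1
j=0: data[0]=13 > 8 → no swap
j=1: data[1]=8 ≤ 8 → i=0, swap data[0],data[1] → 8 13 11 13 11 9 9 11 9 8
j=2: data[2]=11 > 8 → no swap
j=3: data[3]=13 > 8 → no swap
j=4: data[4]=11 > 8 → no swap
j=5: data[5]=9 > 8 → no swap
j=6: data[6]=9 > 8 → no swap
j=7: data[7]=11 > 8 → no swap
j=8: data[8]=9 > 8 → no swap
final swap data[1],data[9] → 8 8 11 13 11 9 9 11 9 13; return 1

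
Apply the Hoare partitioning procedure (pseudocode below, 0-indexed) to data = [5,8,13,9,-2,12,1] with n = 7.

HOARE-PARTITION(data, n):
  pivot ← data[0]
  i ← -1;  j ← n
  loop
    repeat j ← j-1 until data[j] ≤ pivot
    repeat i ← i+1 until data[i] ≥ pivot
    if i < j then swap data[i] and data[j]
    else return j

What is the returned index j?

pivot = data[0] = 5; i = -1, j = 7
j→6 (data[6]=1≤5), i→0 (data[0]=5≥5); i<j, swap → [1,8,13,9,-2,12,5]
j→4 (data[4]=-2≤5), i→1 (data[1]=8≥5); i<j, swap → [1,-2,13,9,8,12,5]
j→1, i→2; i≥j, return j=1. data = [1,-2,13,9,8,12,5]

1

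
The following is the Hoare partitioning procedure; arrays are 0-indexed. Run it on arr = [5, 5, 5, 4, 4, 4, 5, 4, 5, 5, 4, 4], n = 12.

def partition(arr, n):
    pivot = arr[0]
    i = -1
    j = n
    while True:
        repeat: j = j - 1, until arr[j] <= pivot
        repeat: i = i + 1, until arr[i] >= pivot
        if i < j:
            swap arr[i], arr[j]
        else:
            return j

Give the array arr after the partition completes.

[4, 4, 5, 4, 4, 4, 5, 4, 5, 5, 5, 5]

pivot = arr[0] = 5; i = -1, j = 12
j→11 (arr[11]=4≤5), i→0 (arr[0]=5≥5); i<j, swap → [4, 5, 5, 4, 4, 4, 5, 4, 5, 5, 4, 5]
j→10 (arr[10]=4≤5), i→1 (arr[1]=5≥5); i<j, swap → [4, 4, 5, 4, 4, 4, 5, 4, 5, 5, 5, 5]
j→9 (arr[9]=5≤5), i→2 (arr[2]=5≥5); i<j, swap → [4, 4, 5, 4, 4, 4, 5, 4, 5, 5, 5, 5]
j→8 (arr[8]=5≤5), i→6 (arr[6]=5≥5); i<j, swap → [4, 4, 5, 4, 4, 4, 5, 4, 5, 5, 5, 5]
j→7, i→8; i≥j, return j=7. arr = [4, 4, 5, 4, 4, 4, 5, 4, 5, 5, 5, 5]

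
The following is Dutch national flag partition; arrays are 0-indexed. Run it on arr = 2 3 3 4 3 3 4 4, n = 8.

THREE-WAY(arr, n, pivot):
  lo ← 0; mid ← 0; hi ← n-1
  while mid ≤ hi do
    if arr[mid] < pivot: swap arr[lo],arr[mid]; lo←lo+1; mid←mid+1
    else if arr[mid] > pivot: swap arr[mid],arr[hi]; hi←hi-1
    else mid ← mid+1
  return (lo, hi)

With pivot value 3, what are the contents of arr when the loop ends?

pivot = 3; lo=0, mid=0, hi=7
arr[mid]=2<3: swap arr[0],arr[0]; lo=1,mid=1 → 2 3 3 4 3 3 4 4
arr[mid]=3=3: mid=2
arr[mid]=3=3: mid=3
arr[mid]=4>3: swap arr[3],arr[7]; hi=6 → 2 3 3 4 3 3 4 4
arr[mid]=4>3: swap arr[3],arr[6]; hi=5 → 2 3 3 4 3 3 4 4
arr[mid]=4>3: swap arr[3],arr[5]; hi=4 → 2 3 3 3 3 4 4 4
arr[mid]=3=3: mid=4
arr[mid]=3=3: mid=5
end: lo=1, hi=4; arr = 2 3 3 3 3 4 4 4

2 3 3 3 3 4 4 4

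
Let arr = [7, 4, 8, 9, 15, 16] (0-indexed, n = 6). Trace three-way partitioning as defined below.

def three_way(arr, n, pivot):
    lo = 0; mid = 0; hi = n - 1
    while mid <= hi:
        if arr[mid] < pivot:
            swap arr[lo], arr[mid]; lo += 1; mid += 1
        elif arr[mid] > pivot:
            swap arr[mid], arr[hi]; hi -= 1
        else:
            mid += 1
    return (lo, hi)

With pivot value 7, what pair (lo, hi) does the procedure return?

lo=0 mid=0 hi=5
7=7: mid=1
4<7: swap(0,1), lo=1 mid=2 ⇒ [4, 7, 8, 9, 15, 16]
8>7: swap(2,5), hi=4 ⇒ [4, 7, 16, 9, 15, 8]
16>7: swap(2,4), hi=3 ⇒ [4, 7, 15, 9, 16, 8]
15>7: swap(2,3), hi=2 ⇒ [4, 7, 9, 15, 16, 8]
9>7: swap(2,2), hi=1 ⇒ [4, 7, 9, 15, 16, 8]
done. lo=1 hi=1; arr=[4, 7, 9, 15, 16, 8]

(1, 1)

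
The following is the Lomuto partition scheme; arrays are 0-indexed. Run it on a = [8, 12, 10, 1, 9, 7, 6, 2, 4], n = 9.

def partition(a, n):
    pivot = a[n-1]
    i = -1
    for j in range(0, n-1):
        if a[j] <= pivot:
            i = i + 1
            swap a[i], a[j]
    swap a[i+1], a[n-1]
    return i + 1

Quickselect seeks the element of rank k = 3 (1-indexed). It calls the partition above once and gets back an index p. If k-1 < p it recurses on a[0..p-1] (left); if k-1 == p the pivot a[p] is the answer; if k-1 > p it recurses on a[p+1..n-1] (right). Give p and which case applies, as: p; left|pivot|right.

pivot=4, i=-1
j=0: 8>4, skip
j=1: 12>4, skip
j=2: 10>4, skip
j=3: 1≤4, i=0, swap(0,3) ⇒ [1, 12, 10, 8, 9, 7, 6, 2, 4]
j=4: 9>4, skip
j=5: 7>4, skip
j=6: 6>4, skip
j=7: 2≤4, i=1, swap(1,7) ⇒ [1, 2, 10, 8, 9, 7, 6, 12, 4]
swap(2,8) ⇒ [1, 2, 4, 8, 9, 7, 6, 12, 10]; return 2
p = 2; k-1 = 2 == 2 ⇒ pivot

2; pivot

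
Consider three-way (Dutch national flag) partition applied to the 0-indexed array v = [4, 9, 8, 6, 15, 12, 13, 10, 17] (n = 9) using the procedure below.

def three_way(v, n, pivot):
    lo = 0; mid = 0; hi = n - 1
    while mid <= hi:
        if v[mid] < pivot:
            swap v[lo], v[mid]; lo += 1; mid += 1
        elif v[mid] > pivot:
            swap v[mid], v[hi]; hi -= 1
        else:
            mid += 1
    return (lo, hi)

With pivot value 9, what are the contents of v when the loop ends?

pivot = 9; lo=0, mid=0, hi=8
v[mid]=4<9: swap v[0],v[0]; lo=1,mid=1 → [4, 9, 8, 6, 15, 12, 13, 10, 17]
v[mid]=9=9: mid=2
v[mid]=8<9: swap v[1],v[2]; lo=2,mid=3 → [4, 8, 9, 6, 15, 12, 13, 10, 17]
v[mid]=6<9: swap v[2],v[3]; lo=3,mid=4 → [4, 8, 6, 9, 15, 12, 13, 10, 17]
v[mid]=15>9: swap v[4],v[8]; hi=7 → [4, 8, 6, 9, 17, 12, 13, 10, 15]
v[mid]=17>9: swap v[4],v[7]; hi=6 → [4, 8, 6, 9, 10, 12, 13, 17, 15]
v[mid]=10>9: swap v[4],v[6]; hi=5 → [4, 8, 6, 9, 13, 12, 10, 17, 15]
v[mid]=13>9: swap v[4],v[5]; hi=4 → [4, 8, 6, 9, 12, 13, 10, 17, 15]
v[mid]=12>9: swap v[4],v[4]; hi=3 → [4, 8, 6, 9, 12, 13, 10, 17, 15]
end: lo=3, hi=3; v = [4, 8, 6, 9, 12, 13, 10, 17, 15]

[4, 8, 6, 9, 12, 13, 10, 17, 15]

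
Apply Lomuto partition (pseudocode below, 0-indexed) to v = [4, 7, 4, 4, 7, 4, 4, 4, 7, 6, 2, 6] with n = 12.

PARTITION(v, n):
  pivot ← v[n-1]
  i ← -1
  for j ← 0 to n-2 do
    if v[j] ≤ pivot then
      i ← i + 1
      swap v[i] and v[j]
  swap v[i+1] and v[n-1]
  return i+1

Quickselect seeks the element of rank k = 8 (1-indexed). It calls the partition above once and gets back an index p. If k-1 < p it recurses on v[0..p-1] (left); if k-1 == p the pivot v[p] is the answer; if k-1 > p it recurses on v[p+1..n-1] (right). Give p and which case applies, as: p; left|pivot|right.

pivot = v[11] = 6; i = -1
j=0: v[0]=4 ≤ 6 → i=0, swap v[0],v[0] (no change) → [4, 7, 4, 4, 7, 4, 4, 4, 7, 6, 2, 6]
j=1: v[1]=7 > 6 → no swap
j=2: v[2]=4 ≤ 6 → i=1, swap v[1],v[2] → [4, 4, 7, 4, 7, 4, 4, 4, 7, 6, 2, 6]
j=3: v[3]=4 ≤ 6 → i=2, swap v[2],v[3] → [4, 4, 4, 7, 7, 4, 4, 4, 7, 6, 2, 6]
j=4: v[4]=7 > 6 → no swap
j=5: v[5]=4 ≤ 6 → i=3, swap v[3],v[5] → [4, 4, 4, 4, 7, 7, 4, 4, 7, 6, 2, 6]
j=6: v[6]=4 ≤ 6 → i=4, swap v[4],v[6] → [4, 4, 4, 4, 4, 7, 7, 4, 7, 6, 2, 6]
j=7: v[7]=4 ≤ 6 → i=5, swap v[5],v[7] → [4, 4, 4, 4, 4, 4, 7, 7, 7, 6, 2, 6]
j=8: v[8]=7 > 6 → no swap
j=9: v[9]=6 ≤ 6 → i=6, swap v[6],v[9] → [4, 4, 4, 4, 4, 4, 6, 7, 7, 7, 2, 6]
j=10: v[10]=2 ≤ 6 → i=7, swap v[7],v[10] → [4, 4, 4, 4, 4, 4, 6, 2, 7, 7, 7, 6]
final swap v[8],v[11] → [4, 4, 4, 4, 4, 4, 6, 2, 6, 7, 7, 7]; return 8
p = 8; k-1 = 7 < 8 ⇒ left

8; left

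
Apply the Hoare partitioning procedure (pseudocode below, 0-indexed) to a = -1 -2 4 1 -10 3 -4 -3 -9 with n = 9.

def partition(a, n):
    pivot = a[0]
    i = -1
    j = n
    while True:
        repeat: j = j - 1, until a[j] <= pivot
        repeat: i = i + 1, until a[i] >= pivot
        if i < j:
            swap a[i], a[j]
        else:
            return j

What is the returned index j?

pivot = a[0] = -1; i = -1, j = 9
j→8 (a[8]=-9≤-1), i→0 (a[0]=-1≥-1); i<j, swap → -9 -2 4 1 -10 3 -4 -3 -1
j→7 (a[7]=-3≤-1), i→2 (a[2]=4≥-1); i<j, swap → -9 -2 -3 1 -10 3 -4 4 -1
j→6 (a[6]=-4≤-1), i→3 (a[3]=1≥-1); i<j, swap → -9 -2 -3 -4 -10 3 1 4 -1
j→4, i→5; i≥j, return j=4. a = -9 -2 -3 -4 -10 3 1 4 -1

4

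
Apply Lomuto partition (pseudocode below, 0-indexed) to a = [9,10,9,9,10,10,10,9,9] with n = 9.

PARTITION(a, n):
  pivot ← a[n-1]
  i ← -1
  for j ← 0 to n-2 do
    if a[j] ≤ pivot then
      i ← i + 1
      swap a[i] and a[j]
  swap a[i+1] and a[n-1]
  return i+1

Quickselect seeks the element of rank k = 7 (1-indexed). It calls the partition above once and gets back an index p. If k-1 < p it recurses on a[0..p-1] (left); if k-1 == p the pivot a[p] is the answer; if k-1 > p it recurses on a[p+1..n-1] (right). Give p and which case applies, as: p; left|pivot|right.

4; right

pivot=9, i=-1
j=0: 9≤9, i=0, swap(0,0) ⇒ [9,10,9,9,10,10,10,9,9]
j=1: 10>9, skip
j=2: 9≤9, i=1, swap(1,2) ⇒ [9,9,10,9,10,10,10,9,9]
j=3: 9≤9, i=2, swap(2,3) ⇒ [9,9,9,10,10,10,10,9,9]
j=4: 10>9, skip
j=5: 10>9, skip
j=6: 10>9, skip
j=7: 9≤9, i=3, swap(3,7) ⇒ [9,9,9,9,10,10,10,10,9]
swap(4,8) ⇒ [9,9,9,9,9,10,10,10,10]; return 4
p = 4; k-1 = 6 > 4 ⇒ right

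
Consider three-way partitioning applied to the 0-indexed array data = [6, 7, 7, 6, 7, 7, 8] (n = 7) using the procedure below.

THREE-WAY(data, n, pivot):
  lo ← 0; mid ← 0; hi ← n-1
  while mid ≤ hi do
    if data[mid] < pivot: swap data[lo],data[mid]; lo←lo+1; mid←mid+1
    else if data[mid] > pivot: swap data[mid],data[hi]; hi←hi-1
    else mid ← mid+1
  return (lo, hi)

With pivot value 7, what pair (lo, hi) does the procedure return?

lo=0 mid=0 hi=6
6<7: swap(0,0), lo=1 mid=1 ⇒ [6, 7, 7, 6, 7, 7, 8]
7=7: mid=2
7=7: mid=3
6<7: swap(1,3), lo=2 mid=4 ⇒ [6, 6, 7, 7, 7, 7, 8]
7=7: mid=5
7=7: mid=6
8>7: swap(6,6), hi=5 ⇒ [6, 6, 7, 7, 7, 7, 8]
done. lo=2 hi=5; data=[6, 6, 7, 7, 7, 7, 8]

(2, 5)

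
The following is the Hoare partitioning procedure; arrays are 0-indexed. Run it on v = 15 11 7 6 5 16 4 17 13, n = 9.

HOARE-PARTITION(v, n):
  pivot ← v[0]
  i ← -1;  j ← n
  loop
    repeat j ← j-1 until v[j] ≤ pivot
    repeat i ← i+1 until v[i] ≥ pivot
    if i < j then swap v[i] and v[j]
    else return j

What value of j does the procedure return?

5

pivot = v[0] = 15; i = -1, j = 9
j→8 (v[8]=13≤15), i→0 (v[0]=15≥15); i<j, swap → 13 11 7 6 5 16 4 17 15
j→6 (v[6]=4≤15), i→5 (v[5]=16≥15); i<j, swap → 13 11 7 6 5 4 16 17 15
j→5, i→6; i≥j, return j=5. v = 13 11 7 6 5 4 16 17 15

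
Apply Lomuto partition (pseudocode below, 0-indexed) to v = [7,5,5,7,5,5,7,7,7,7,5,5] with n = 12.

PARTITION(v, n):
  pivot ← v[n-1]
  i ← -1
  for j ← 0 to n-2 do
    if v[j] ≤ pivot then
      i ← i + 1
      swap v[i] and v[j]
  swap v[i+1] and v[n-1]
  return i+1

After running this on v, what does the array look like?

pivot=5, i=-1
j=0: 7>5, skip
j=1: 5≤5, i=0, swap(0,1) ⇒ [5,7,5,7,5,5,7,7,7,7,5,5]
j=2: 5≤5, i=1, swap(1,2) ⇒ [5,5,7,7,5,5,7,7,7,7,5,5]
j=3: 7>5, skip
j=4: 5≤5, i=2, swap(2,4) ⇒ [5,5,5,7,7,5,7,7,7,7,5,5]
j=5: 5≤5, i=3, swap(3,5) ⇒ [5,5,5,5,7,7,7,7,7,7,5,5]
j=6: 7>5, skip
j=7: 7>5, skip
j=8: 7>5, skip
j=9: 7>5, skip
j=10: 5≤5, i=4, swap(4,10) ⇒ [5,5,5,5,5,7,7,7,7,7,7,5]
swap(5,11) ⇒ [5,5,5,5,5,5,7,7,7,7,7,7]; return 5

[5,5,5,5,5,5,7,7,7,7,7,7]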